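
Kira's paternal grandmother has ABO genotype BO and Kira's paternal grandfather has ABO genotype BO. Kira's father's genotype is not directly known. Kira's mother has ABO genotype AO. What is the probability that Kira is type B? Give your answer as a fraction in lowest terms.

Kira's father's ABO genotype from BO × BO: 1/4 BB, 1/2 BO, 1/4 OO.
Crossing each possibility with the mother AO and summing P(type B): 1/4·1/2 + 1/2·1/4 + 1/4·0 = 1/4.

1/4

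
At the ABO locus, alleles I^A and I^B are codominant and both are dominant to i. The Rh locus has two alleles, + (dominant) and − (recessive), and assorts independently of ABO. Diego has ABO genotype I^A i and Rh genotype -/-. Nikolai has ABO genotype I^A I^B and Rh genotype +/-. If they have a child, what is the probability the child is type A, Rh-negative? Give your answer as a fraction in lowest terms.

1/4

ABO cross I^A i × I^A I^B → offspring phenotypes: 1/2 A, 1/4 B, 1/4 AB.
Rh cross -/- × +/- → 1/2 Rh+, 1/2 Rh-.
Independent loci: P(type A, Rh-negative) = 1/2 × 1/2 = 1/4.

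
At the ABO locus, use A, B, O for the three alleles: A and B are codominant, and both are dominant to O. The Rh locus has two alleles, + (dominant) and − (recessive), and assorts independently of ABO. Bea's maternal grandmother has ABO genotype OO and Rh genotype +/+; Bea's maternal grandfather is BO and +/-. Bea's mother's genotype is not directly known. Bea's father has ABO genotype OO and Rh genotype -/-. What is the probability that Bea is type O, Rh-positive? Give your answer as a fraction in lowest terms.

Bea's mother's ABO genotype from OO × BO: 1/2 BO, 1/2 OO.
Crossing each possibility with the father OO and summing P(type O): 1/2·1/2 + 1/2·1 = 3/4.
Similarly for Rh via the mother's Rh distribution: P(Rh+) = 3/4.
Independent loci: 3/4 × 3/4 = 9/16.

9/16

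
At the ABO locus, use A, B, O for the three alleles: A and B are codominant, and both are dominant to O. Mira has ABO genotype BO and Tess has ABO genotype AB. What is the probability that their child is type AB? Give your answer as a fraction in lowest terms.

ABO cross BO × AB → offspring phenotypes: 1/4 A, 1/2 B, 1/4 AB.
So P(type AB) = 1/4.

1/4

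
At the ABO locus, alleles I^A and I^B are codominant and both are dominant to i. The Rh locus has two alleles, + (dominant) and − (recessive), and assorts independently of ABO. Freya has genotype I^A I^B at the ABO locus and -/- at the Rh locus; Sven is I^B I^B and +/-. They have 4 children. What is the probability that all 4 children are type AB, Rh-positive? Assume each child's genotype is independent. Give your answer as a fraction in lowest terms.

1/256

ABO cross I^A I^B × I^B I^B → 1/2 B, 1/2 AB.
Rh cross -/- × +/- → 1/2 Rh+, 1/2 Rh-; so P(type AB, Rh-positive) = 1/2 × 1/2 = 1/4 per child.
All 4 independent: (1/4)^4 = 1/256.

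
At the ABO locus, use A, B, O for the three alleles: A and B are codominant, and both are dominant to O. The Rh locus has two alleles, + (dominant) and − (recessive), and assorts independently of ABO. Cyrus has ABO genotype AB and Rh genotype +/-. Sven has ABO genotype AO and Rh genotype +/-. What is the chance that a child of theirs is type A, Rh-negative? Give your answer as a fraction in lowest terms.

ABO cross AB × AO → offspring phenotypes: 1/2 A, 1/4 B, 1/4 AB.
Rh cross +/- × +/- → 3/4 Rh+, 1/4 Rh-.
Independent loci: P(type A, Rh-negative) = 1/2 × 1/4 = 1/8.

1/8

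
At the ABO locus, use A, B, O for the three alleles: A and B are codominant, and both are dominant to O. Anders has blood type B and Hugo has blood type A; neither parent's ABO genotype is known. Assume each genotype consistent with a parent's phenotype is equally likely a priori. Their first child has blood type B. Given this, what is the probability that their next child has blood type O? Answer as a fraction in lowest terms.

Possible genotypes: Anders ∈ {BB, BO}; Hugo ∈ {AA, AO}.
Weight each parental genotype pair by prior × P(type-B child):
  BB × AO: posterior weight 2/3; P(next child type O) = 0.
  BO × AO: posterior weight 1/3; P(next child type O) = 1/4.
Weighted sum = 1/12.

1/12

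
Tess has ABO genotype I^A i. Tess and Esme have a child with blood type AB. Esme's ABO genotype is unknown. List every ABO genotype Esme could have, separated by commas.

For each candidate genotype of Esme, check whether crossing it with I^A i can produce every observed child phenotype.
  I^A I^A → possible child types {A} ✗
  I^A I^B → possible child types {A, B, AB} ✓
  I^A i → possible child types {O, A} ✗
  I^B I^B → possible child types {B, AB} ✓
  I^B i → possible child types {O, A, B, AB} ✓
  i i → possible child types {O, A} ✗

I^A I^B, I^B I^B, I^B i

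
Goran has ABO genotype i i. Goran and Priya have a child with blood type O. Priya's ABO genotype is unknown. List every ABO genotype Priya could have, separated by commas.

I^A i, I^B i, i i

For each candidate genotype of Priya, check whether crossing it with i i can produce every observed child phenotype.
  I^A I^A → possible child types {A} ✗
  I^A I^B → possible child types {A, B} ✗
  I^A i → possible child types {O, A} ✓
  I^B I^B → possible child types {B} ✗
  I^B i → possible child types {O, B} ✓
  i i → possible child types {O} ✓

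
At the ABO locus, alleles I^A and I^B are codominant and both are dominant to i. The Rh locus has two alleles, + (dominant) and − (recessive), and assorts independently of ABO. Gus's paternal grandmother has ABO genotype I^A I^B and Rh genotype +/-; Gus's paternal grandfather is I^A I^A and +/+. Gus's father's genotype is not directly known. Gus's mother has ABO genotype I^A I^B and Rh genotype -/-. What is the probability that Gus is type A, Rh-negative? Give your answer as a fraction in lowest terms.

3/32

Gus's father's ABO genotype from I^A I^B × I^A I^A: 1/2 I^A I^A, 1/2 I^A I^B.
Crossing each possibility with the mother I^A I^B and summing P(type A): 1/2·1/2 + 1/2·1/4 = 3/8.
Similarly for Rh via the father's Rh distribution: P(Rh-) = 1/4.
Independent loci: 3/8 × 1/4 = 3/32.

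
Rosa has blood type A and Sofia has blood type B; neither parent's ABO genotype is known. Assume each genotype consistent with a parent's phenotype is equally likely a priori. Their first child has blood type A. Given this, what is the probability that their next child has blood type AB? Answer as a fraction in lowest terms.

5/12

Possible genotypes: Rosa ∈ {I^A I^A, I^A i}; Sofia ∈ {I^B I^B, I^B i}.
Weight each parental genotype pair by prior × P(type-A child):
  I^A I^A × I^B i: posterior weight 2/3; P(next child type AB) = 1/2.
  I^A i × I^B i: posterior weight 1/3; P(next child type AB) = 1/4.
Weighted sum = 5/12.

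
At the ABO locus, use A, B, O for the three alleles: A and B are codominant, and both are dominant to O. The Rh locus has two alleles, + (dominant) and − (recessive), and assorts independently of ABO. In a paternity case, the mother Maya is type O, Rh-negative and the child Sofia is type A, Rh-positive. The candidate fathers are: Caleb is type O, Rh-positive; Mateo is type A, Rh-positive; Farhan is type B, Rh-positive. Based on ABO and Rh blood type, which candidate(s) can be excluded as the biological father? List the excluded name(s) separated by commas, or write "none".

Caleb, Farhan

A candidate is excluded only if no genotype consistent with his phenotype could produce a type A, Rh-positive child with a type O, Rh-negative mother.
Caleb (type O, Rh+): no genotype consistent with that phenotype can produce a type-A Rh+ child with a type-O mother.
Farhan (type B, Rh+): no genotype consistent with that phenotype can produce a type-A Rh+ child with a type-O mother.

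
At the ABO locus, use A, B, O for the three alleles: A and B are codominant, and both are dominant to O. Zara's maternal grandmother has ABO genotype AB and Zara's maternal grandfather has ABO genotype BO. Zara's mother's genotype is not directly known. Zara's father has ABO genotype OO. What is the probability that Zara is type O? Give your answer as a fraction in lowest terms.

1/4

Zara's mother's ABO genotype from AB × BO: 1/4 AB, 1/4 AO, 1/4 BB, 1/4 BO.
Crossing each possibility with the father OO and summing P(type O): 1/4·0 + 1/4·1/2 + 1/4·0 + 1/4·1/2 = 1/4.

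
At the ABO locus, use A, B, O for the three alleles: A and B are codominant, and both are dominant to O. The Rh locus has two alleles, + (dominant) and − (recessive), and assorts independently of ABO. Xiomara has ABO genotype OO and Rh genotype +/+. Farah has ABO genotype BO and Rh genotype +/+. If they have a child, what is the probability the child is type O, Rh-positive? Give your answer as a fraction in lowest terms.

1/2

ABO cross OO × BO → offspring phenotypes: 1/2 O, 1/2 B.
Rh cross +/+ × +/+ → 1 Rh+.
Independent loci: P(type O, Rh-positive) = 1/2 × 1 = 1/2.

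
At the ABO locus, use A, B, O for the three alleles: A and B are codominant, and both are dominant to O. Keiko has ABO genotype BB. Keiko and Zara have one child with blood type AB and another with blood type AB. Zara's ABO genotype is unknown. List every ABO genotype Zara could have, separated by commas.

For each candidate genotype of Zara, check whether crossing it with BB can produce every observed child phenotype.
  AA → possible child types {AB} ✓
  AB → possible child types {B, AB} ✓
  AO → possible child types {B, AB} ✓
  BB → possible child types {B} ✗
  BO → possible child types {B} ✗
  OO → possible child types {B} ✗

AA, AB, AO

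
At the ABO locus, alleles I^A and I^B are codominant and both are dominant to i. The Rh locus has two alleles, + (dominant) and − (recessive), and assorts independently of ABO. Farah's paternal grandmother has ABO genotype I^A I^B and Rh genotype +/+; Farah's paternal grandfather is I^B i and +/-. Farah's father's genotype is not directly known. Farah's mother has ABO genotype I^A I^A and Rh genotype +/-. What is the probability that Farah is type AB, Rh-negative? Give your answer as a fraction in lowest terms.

1/16

Farah's father's ABO genotype from I^A I^B × I^B i: 1/4 I^A I^B, 1/4 I^A i, 1/4 I^B I^B, 1/4 I^B i.
Crossing each possibility with the mother I^A I^A and summing P(type AB): 1/4·1/2 + 1/4·0 + 1/4·1 + 1/4·1/2 = 1/2.
Similarly for Rh via the father's Rh distribution: P(Rh-) = 1/8.
Independent loci: 1/2 × 1/8 = 1/16.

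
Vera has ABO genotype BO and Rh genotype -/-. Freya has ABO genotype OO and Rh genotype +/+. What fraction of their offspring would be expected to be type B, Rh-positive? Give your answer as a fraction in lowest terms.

ABO cross BO × OO → offspring phenotypes: 1/2 O, 1/2 B.
Rh cross -/- × +/+ → 1 Rh+.
Independent loci: P(type B, Rh-positive) = 1/2 × 1 = 1/2.

1/2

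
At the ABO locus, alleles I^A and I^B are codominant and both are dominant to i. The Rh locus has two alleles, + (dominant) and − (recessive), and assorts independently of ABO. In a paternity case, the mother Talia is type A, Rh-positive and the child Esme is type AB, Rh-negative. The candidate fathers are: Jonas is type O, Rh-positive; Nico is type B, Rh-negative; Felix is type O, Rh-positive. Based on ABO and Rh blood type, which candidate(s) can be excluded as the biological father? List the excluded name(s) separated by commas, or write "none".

Jonas, Felix

A candidate is excluded only if no genotype consistent with his phenotype could produce a type AB, Rh-negative child with a type A, Rh-positive mother.
Jonas (type O, Rh+): no genotype consistent with that phenotype can produce a type-AB Rh- child with a type-A mother.
Felix (type O, Rh+): no genotype consistent with that phenotype can produce a type-AB Rh- child with a type-A mother.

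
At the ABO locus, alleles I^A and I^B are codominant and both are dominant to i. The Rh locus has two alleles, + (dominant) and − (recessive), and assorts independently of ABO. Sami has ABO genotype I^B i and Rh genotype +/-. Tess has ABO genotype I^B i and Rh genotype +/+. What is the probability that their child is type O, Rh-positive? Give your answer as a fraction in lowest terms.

1/4

ABO cross I^B i × I^B i → offspring phenotypes: 1/4 O, 3/4 B.
Rh cross +/- × +/+ → 1 Rh+.
Independent loci: P(type O, Rh-positive) = 1/4 × 1 = 1/4.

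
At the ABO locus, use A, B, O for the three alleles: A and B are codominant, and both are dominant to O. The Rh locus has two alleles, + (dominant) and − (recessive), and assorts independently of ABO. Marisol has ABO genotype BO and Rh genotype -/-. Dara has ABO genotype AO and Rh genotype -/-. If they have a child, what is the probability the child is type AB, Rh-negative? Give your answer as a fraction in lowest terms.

ABO cross BO × AO → offspring phenotypes: 1/4 O, 1/4 A, 1/4 B, 1/4 AB.
Rh cross -/- × -/- → 1 Rh-.
Independent loci: P(type AB, Rh-negative) = 1/4 × 1 = 1/4.

1/4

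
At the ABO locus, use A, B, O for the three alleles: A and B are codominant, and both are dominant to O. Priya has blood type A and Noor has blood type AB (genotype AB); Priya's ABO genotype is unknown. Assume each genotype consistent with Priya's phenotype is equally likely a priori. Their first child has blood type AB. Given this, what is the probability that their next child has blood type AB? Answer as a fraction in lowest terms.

5/12

Possible genotypes: Priya ∈ {AA, AO}; Noor ∈ {AB}.
Weight each parental genotype pair by prior × P(type-AB child):
  AA × AB: posterior weight 2/3; P(next child type AB) = 1/2.
  AO × AB: posterior weight 1/3; P(next child type AB) = 1/4.
Weighted sum = 5/12.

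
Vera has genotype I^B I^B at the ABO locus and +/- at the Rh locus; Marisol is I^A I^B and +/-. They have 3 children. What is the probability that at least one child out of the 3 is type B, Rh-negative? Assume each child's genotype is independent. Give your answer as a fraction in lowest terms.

169/512

ABO cross I^B I^B × I^A I^B → 1/2 B, 1/2 AB.
Rh cross +/- × +/- → 3/4 Rh+, 1/4 Rh-; so P(type B, Rh-negative) = 1/2 × 1/4 = 1/8 per child.
P(none) = (7/8)^3 = 343/512; P(at least one) = 1 − 343/512 = 169/512.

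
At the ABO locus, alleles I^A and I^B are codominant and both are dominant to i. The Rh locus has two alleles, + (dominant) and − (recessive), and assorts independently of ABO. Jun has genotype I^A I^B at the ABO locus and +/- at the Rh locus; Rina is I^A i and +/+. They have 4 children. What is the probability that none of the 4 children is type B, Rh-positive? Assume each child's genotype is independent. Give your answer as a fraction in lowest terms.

81/256

ABO cross I^A I^B × I^A i → 1/2 A, 1/4 B, 1/4 AB.
Rh cross +/- × +/+ → 1 Rh+; so P(type B, Rh-positive) = 1/4 × 1 = 1/4 per child.
P(not type B, Rh-positive) = 3/4 for one child; (3/4)^4 = 81/256.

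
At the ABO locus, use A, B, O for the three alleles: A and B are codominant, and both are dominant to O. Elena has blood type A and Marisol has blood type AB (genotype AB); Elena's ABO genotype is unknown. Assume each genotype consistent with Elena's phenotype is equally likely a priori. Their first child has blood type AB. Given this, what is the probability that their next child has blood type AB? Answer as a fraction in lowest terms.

Possible genotypes: Elena ∈ {AA, AO}; Marisol ∈ {AB}.
Weight each parental genotype pair by prior × P(type-AB child):
  AA × AB: posterior weight 2/3; P(next child type AB) = 1/2.
  AO × AB: posterior weight 1/3; P(next child type AB) = 1/4.
Weighted sum = 5/12.

5/12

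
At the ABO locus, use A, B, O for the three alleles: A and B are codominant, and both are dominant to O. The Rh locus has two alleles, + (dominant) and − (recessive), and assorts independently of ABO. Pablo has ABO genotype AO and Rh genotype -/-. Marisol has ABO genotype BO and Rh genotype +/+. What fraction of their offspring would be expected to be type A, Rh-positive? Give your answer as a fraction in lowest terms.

ABO cross AO × BO → offspring phenotypes: 1/4 O, 1/4 A, 1/4 B, 1/4 AB.
Rh cross -/- × +/+ → 1 Rh+.
Independent loci: P(type A, Rh-positive) = 1/4 × 1 = 1/4.

1/4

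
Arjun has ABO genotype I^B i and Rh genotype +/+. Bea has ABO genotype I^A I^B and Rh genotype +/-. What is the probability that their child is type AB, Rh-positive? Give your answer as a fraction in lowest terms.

ABO cross I^B i × I^A I^B → offspring phenotypes: 1/4 A, 1/2 B, 1/4 AB.
Rh cross +/+ × +/- → 1 Rh+.
Independent loci: P(type AB, Rh-positive) = 1/4 × 1 = 1/4.

1/4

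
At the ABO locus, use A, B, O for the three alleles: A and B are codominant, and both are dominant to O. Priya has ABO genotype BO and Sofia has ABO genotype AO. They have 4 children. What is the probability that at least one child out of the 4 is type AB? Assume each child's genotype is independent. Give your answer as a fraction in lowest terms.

175/256

ABO cross BO × AO → 1/4 O, 1/4 A, 1/4 B, 1/4 AB.
So P(type AB) = 1/4 per child.
P(none) = (3/4)^4 = 81/256; P(at least one) = 1 − 81/256 = 175/256.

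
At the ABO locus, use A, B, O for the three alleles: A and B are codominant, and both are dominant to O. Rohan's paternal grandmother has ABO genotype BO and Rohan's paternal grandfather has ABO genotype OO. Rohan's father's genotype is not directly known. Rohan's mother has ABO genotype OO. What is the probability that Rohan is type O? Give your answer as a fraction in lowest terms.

Rohan's father's ABO genotype from BO × OO: 1/2 BO, 1/2 OO.
Crossing each possibility with the mother OO and summing P(type O): 1/2·1/2 + 1/2·1 = 3/4.

3/4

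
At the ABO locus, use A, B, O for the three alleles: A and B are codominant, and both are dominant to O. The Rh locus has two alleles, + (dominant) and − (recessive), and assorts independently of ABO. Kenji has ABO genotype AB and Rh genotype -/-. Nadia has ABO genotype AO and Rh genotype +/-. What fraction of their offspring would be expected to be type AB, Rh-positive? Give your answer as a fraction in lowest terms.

1/8

ABO cross AB × AO → offspring phenotypes: 1/2 A, 1/4 B, 1/4 AB.
Rh cross -/- × +/- → 1/2 Rh+, 1/2 Rh-.
Independent loci: P(type AB, Rh-positive) = 1/4 × 1/2 = 1/8.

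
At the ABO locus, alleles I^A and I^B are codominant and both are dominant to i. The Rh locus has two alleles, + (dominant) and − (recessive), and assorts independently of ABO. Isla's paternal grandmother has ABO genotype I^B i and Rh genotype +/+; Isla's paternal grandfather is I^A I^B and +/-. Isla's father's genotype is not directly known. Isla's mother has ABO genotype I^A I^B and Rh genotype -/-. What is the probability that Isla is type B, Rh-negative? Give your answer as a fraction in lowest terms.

3/32

Isla's father's ABO genotype from I^B i × I^A I^B: 1/4 I^A I^B, 1/4 I^A i, 1/4 I^B I^B, 1/4 I^B i.
Crossing each possibility with the mother I^A I^B and summing P(type B): 1/4·1/4 + 1/4·1/4 + 1/4·1/2 + 1/4·1/2 = 3/8.
Similarly for Rh via the father's Rh distribution: P(Rh-) = 1/4.
Independent loci: 3/8 × 1/4 = 3/32.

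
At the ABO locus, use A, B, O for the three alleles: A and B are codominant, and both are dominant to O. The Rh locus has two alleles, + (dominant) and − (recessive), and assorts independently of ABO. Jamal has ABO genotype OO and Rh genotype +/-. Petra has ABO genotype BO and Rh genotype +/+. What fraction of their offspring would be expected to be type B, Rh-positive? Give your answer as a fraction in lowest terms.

ABO cross OO × BO → offspring phenotypes: 1/2 O, 1/2 B.
Rh cross +/- × +/+ → 1 Rh+.
Independent loci: P(type B, Rh-positive) = 1/2 × 1 = 1/2.

1/2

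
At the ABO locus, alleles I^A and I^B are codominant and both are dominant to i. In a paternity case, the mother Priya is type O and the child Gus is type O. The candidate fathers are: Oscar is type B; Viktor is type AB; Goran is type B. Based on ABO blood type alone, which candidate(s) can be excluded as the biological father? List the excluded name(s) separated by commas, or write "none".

A candidate is excluded only if no genotype consistent with his phenotype could produce a type O child with a type O mother.
Viktor (type AB): no genotype consistent with that phenotype can produce a type-O child with a type-O mother.

Viktor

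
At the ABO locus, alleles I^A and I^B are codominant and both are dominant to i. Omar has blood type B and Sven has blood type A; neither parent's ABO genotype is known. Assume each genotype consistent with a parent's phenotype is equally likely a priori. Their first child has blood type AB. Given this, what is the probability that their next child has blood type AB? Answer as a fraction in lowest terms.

25/36

Possible genotypes: Omar ∈ {I^B I^B, I^B i}; Sven ∈ {I^A I^A, I^A i}.
Weight each parental genotype pair by prior × P(type-AB child):
  I^B I^B × I^A I^A: posterior weight 4/9; P(next child type AB) = 1.
  I^B I^B × I^A i: posterior weight 2/9; P(next child type AB) = 1/2.
  I^B i × I^A I^A: posterior weight 2/9; P(next child type AB) = 1/2.
  I^B i × I^A i: posterior weight 1/9; P(next child type AB) = 1/4.
Weighted sum = 25/36.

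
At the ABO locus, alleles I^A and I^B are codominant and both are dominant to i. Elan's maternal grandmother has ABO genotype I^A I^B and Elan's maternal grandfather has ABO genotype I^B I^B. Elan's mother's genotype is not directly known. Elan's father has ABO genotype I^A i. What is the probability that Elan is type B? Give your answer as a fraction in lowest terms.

Elan's mother's ABO genotype from I^A I^B × I^B I^B: 1/2 I^A I^B, 1/2 I^B I^B.
Crossing each possibility with the father I^A i and summing P(type B): 1/2·1/4 + 1/2·1/2 = 3/8.

3/8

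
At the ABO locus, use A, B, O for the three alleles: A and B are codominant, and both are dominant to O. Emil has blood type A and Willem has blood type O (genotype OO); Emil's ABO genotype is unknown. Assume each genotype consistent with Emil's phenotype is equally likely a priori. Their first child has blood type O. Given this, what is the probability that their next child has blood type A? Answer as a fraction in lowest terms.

1/2

Possible genotypes: Emil ∈ {AA, AO}; Willem ∈ {OO}.
Weight each parental genotype pair by prior × P(type-O child):
  AO × OO: posterior weight 1; P(next child type A) = 1/2.
Weighted sum = 1/2.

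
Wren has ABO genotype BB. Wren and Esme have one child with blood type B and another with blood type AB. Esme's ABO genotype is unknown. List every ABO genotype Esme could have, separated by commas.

AB, AO

For each candidate genotype of Esme, check whether crossing it with BB can produce every observed child phenotype.
  AA → possible child types {AB} ✗
  AB → possible child types {B, AB} ✓
  AO → possible child types {B, AB} ✓
  BB → possible child types {B} ✗
  BO → possible child types {B} ✗
  OO → possible child types {B} ✗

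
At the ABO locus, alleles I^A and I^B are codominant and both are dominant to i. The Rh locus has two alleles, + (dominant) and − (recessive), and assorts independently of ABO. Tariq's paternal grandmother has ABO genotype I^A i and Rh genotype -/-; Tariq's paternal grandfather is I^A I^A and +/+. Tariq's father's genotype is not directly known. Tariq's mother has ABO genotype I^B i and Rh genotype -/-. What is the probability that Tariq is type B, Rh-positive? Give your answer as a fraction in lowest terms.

Tariq's father's ABO genotype from I^A i × I^A I^A: 1/2 I^A I^A, 1/2 I^A i.
Crossing each possibility with the mother I^B i and summing P(type B): 1/2·0 + 1/2·1/4 = 1/8.
Similarly for Rh via the father's Rh distribution: P(Rh+) = 1/2.
Independent loci: 1/8 × 1/2 = 1/16.

1/16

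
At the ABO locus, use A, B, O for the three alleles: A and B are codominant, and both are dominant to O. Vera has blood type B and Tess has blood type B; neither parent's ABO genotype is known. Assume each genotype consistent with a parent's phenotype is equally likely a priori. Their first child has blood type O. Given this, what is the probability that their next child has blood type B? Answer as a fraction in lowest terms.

Possible genotypes: Vera ∈ {BB, BO}; Tess ∈ {BB, BO}.
Weight each parental genotype pair by prior × P(type-O child):
  BO × BO: posterior weight 1; P(next child type B) = 3/4.
Weighted sum = 3/4.

3/4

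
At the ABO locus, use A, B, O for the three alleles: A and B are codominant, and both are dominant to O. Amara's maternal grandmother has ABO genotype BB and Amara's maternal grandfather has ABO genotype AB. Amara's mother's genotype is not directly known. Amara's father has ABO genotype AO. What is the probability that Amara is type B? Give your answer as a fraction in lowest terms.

3/8

Amara's mother's ABO genotype from BB × AB: 1/2 AB, 1/2 BB.
Crossing each possibility with the father AO and summing P(type B): 1/2·1/4 + 1/2·1/2 = 3/8.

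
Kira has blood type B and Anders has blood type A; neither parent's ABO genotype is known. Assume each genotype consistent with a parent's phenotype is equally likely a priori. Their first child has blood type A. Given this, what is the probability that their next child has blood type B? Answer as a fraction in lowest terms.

1/12

Possible genotypes: Kira ∈ {BB, BO}; Anders ∈ {AA, AO}.
Weight each parental genotype pair by prior × P(type-A child):
  BO × AA: posterior weight 2/3; P(next child type B) = 0.
  BO × AO: posterior weight 1/3; P(next child type B) = 1/4.
Weighted sum = 1/12.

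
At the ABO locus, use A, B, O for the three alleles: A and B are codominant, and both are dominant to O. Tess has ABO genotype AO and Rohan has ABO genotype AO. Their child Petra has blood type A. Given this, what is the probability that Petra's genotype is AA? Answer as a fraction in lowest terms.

Cross AO × AO → 1/4 AA, 1/2 AO, 1/4 OO.
Type-A genotypes among offspring: AA (1/4), AO (1/2); total 3/4.
P(AA | type A) = (1/4) / (3/4) = 1/3.

1/3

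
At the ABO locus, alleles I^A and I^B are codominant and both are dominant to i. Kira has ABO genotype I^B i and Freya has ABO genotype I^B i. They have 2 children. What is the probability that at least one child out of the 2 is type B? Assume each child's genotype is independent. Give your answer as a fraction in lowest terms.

15/16

ABO cross I^B i × I^B i → 1/4 O, 3/4 B.
So P(type B) = 3/4 per child.
P(none) = (1/4)^2 = 1/16; P(at least one) = 1 − 1/16 = 15/16.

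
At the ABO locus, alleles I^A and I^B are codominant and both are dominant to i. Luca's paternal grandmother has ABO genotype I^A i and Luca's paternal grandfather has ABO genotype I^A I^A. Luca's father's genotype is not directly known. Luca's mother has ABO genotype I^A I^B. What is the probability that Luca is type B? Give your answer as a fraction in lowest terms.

1/8

Luca's father's ABO genotype from I^A i × I^A I^A: 1/2 I^A I^A, 1/2 I^A i.
Crossing each possibility with the mother I^A I^B and summing P(type B): 1/2·0 + 1/2·1/4 = 1/8.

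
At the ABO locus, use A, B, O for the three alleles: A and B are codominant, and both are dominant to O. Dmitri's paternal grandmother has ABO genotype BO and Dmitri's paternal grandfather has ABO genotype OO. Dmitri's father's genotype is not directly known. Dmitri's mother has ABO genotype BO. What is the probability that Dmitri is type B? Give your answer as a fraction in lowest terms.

Dmitri's father's ABO genotype from BO × OO: 1/2 BO, 1/2 OO.
Crossing each possibility with the mother BO and summing P(type B): 1/2·3/4 + 1/2·1/2 = 5/8.

5/8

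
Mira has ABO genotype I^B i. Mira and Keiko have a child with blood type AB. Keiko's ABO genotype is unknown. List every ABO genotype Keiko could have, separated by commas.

I^A I^A, I^A I^B, I^A i

For each candidate genotype of Keiko, check whether crossing it with I^B i can produce every observed child phenotype.
  I^A I^A → possible child types {A, AB} ✓
  I^A I^B → possible child types {A, B, AB} ✓
  I^A i → possible child types {O, A, B, AB} ✓
  I^B I^B → possible child types {B} ✗
  I^B i → possible child types {O, B} ✗
  i i → possible child types {O, B} ✗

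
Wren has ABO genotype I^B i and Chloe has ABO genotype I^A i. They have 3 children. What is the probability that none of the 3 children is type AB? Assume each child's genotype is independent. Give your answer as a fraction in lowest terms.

27/64

ABO cross I^B i × I^A i → 1/4 O, 1/4 A, 1/4 B, 1/4 AB.
So P(type AB) = 1/4 per child.
P(not type AB) = 3/4 for one child; (3/4)^3 = 27/64.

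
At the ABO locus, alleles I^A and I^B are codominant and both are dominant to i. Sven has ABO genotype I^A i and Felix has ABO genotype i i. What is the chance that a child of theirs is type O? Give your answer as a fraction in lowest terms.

ABO cross I^A i × i i → offspring phenotypes: 1/2 O, 1/2 A.
So P(type O) = 1/2.

1/2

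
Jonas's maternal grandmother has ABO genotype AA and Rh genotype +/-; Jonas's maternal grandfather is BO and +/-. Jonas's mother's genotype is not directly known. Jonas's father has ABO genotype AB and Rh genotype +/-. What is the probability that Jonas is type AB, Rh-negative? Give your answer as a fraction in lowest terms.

3/32

Jonas's mother's ABO genotype from AA × BO: 1/2 AB, 1/2 AO.
Crossing each possibility with the father AB and summing P(type AB): 1/2·1/2 + 1/2·1/4 = 3/8.
Similarly for Rh via the mother's Rh distribution: P(Rh-) = 1/4.
Independent loci: 3/8 × 1/4 = 3/32.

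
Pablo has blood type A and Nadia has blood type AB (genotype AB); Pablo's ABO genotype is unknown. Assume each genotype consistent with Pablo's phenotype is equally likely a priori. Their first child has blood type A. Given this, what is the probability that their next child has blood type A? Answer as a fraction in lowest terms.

Possible genotypes: Pablo ∈ {AA, AO}; Nadia ∈ {AB}.
Weight each parental genotype pair by prior × P(type-A child):
  AA × AB: posterior weight 1/2; P(next child type A) = 1/2.
  AO × AB: posterior weight 1/2; P(next child type A) = 1/2.
Weighted sum = 1/2.

1/2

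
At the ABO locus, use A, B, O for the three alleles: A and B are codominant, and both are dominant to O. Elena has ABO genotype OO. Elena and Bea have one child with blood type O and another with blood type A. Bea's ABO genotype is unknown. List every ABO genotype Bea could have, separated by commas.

For each candidate genotype of Bea, check whether crossing it with OO can produce every observed child phenotype.
  AA → possible child types {A} ✗
  AB → possible child types {A, B} ✗
  AO → possible child types {O, A} ✓
  BB → possible child types {B} ✗
  BO → possible child types {O, B} ✗
  OO → possible child types {O} ✗

AO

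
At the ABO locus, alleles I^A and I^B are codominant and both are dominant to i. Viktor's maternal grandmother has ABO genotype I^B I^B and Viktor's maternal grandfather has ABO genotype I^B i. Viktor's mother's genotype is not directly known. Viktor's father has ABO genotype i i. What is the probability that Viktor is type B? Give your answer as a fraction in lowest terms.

3/4

Viktor's mother's ABO genotype from I^B I^B × I^B i: 1/2 I^B I^B, 1/2 I^B i.
Crossing each possibility with the father i i and summing P(type B): 1/2·1 + 1/2·1/2 = 3/4.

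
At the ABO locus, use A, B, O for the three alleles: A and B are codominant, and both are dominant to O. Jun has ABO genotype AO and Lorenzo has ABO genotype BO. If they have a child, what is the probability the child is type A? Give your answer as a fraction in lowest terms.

ABO cross AO × BO → offspring phenotypes: 1/4 O, 1/4 A, 1/4 B, 1/4 AB.
So P(type A) = 1/4.

1/4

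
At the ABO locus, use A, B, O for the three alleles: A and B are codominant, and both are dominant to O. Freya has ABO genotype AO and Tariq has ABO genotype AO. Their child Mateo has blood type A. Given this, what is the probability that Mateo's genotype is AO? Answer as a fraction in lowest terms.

2/3

Cross AO × AO → 1/4 AA, 1/2 AO, 1/4 OO.
Type-A genotypes among offspring: AA (1/4), AO (1/2); total 3/4.
P(AO | type A) = (1/2) / (3/4) = 2/3.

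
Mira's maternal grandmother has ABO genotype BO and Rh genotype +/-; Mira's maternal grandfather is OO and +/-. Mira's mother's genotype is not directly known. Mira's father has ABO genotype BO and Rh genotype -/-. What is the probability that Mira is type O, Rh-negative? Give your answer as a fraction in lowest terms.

Mira's mother's ABO genotype from BO × OO: 1/2 BO, 1/2 OO.
Crossing each possibility with the father BO and summing P(type O): 1/2·1/4 + 1/2·1/2 = 3/8.
Similarly for Rh via the mother's Rh distribution: P(Rh-) = 1/2.
Independent loci: 3/8 × 1/2 = 3/16.

3/16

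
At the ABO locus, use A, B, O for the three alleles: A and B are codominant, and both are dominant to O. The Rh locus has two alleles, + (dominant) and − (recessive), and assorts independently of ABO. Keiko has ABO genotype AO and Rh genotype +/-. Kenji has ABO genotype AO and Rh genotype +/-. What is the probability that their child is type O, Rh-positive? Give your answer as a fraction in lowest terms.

3/16

ABO cross AO × AO → offspring phenotypes: 1/4 O, 3/4 A.
Rh cross +/- × +/- → 3/4 Rh+, 1/4 Rh-.
Independent loci: P(type O, Rh-positive) = 1/4 × 3/4 = 3/16.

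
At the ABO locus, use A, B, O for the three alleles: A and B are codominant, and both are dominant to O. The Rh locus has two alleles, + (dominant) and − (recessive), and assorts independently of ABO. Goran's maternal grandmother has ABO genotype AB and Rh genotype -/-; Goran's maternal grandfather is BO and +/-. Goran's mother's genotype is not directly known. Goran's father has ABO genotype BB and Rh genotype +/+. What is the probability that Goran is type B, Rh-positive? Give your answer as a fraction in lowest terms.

3/4

Goran's mother's ABO genotype from AB × BO: 1/4 AB, 1/4 AO, 1/4 BB, 1/4 BO.
Crossing each possibility with the father BB and summing P(type B): 1/4·1/2 + 1/4·1/2 + 1/4·1 + 1/4·1 = 3/4.
Similarly for Rh via the mother's Rh distribution: P(Rh+) = 1.
Independent loci: 3/4 × 1 = 3/4.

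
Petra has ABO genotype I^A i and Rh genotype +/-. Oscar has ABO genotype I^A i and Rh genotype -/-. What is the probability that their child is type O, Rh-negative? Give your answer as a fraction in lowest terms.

1/8

ABO cross I^A i × I^A i → offspring phenotypes: 1/4 O, 3/4 A.
Rh cross +/- × -/- → 1/2 Rh+, 1/2 Rh-.
Independent loci: P(type O, Rh-negative) = 1/4 × 1/2 = 1/8.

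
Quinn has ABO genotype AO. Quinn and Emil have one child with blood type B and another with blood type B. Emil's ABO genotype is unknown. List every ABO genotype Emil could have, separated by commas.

For each candidate genotype of Emil, check whether crossing it with AO can produce every observed child phenotype.
  AA → possible child types {A} ✗
  AB → possible child types {A, B, AB} ✓
  AO → possible child types {O, A} ✗
  BB → possible child types {B, AB} ✓
  BO → possible child types {O, A, B, AB} ✓
  OO → possible child types {O, A} ✗

AB, BB, BO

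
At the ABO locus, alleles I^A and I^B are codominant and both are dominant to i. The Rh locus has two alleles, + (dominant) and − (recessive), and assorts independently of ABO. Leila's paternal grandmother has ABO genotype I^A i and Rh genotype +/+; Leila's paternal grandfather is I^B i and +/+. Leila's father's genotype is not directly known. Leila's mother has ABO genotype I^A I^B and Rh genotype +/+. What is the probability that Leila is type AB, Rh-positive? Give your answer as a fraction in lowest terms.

Leila's father's ABO genotype from I^A i × I^B i: 1/4 I^A I^B, 1/4 I^A i, 1/4 I^B i, 1/4 i i.
Crossing each possibility with the mother I^A I^B and summing P(type AB): 1/4·1/2 + 1/4·1/4 + 1/4·1/4 + 1/4·0 = 1/4.
Similarly for Rh via the father's Rh distribution: P(Rh+) = 1.
Independent loci: 1/4 × 1 = 1/4.

1/4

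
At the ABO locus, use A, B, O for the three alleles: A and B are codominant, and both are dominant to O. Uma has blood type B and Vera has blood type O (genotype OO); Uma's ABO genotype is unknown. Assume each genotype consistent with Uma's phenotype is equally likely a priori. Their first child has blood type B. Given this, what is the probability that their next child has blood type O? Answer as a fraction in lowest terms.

1/6

Possible genotypes: Uma ∈ {BB, BO}; Vera ∈ {OO}.
Weight each parental genotype pair by prior × P(type-B child):
  BB × OO: posterior weight 2/3; P(next child type O) = 0.
  BO × OO: posterior weight 1/3; P(next child type O) = 1/2.
Weighted sum = 1/6.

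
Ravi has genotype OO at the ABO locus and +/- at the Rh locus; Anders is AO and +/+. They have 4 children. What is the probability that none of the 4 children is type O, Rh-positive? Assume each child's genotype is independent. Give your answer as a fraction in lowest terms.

1/16

ABO cross OO × AO → 1/2 O, 1/2 A.
Rh cross +/- × +/+ → 1 Rh+; so P(type O, Rh-positive) = 1/2 × 1 = 1/2 per child.
P(not type O, Rh-positive) = 1/2 for one child; (1/2)^4 = 1/16.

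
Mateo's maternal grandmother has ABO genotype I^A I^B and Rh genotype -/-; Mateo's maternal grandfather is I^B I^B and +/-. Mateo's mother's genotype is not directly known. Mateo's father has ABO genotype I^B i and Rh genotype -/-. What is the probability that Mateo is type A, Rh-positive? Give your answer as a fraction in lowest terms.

1/32

Mateo's mother's ABO genotype from I^A I^B × I^B I^B: 1/2 I^A I^B, 1/2 I^B I^B.
Crossing each possibility with the father I^B i and summing P(type A): 1/2·1/4 + 1/2·0 = 1/8.
Similarly for Rh via the mother's Rh distribution: P(Rh+) = 1/4.
Independent loci: 1/8 × 1/4 = 1/32.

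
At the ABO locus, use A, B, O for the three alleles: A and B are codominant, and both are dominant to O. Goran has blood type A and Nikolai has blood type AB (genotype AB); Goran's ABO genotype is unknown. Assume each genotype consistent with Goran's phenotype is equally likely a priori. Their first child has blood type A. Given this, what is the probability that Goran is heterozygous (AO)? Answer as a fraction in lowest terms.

1/2

Possible genotypes: Goran ∈ {AA, AO}; Nikolai ∈ {AB}.
Weight each parental genotype pair by prior × P(type-A child):
  AA × AB: posterior weight 1/2.
  AO × AB: posterior weight 1/2.
Sum the posterior weight over pairs where Goran is AO: 1/2.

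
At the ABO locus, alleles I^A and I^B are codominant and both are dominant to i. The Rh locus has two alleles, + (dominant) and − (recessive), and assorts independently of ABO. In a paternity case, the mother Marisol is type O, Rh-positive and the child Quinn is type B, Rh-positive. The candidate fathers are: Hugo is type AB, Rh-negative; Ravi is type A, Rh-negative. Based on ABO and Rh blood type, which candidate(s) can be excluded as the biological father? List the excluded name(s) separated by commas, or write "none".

Ravi

A candidate is excluded only if no genotype consistent with his phenotype could produce a type B, Rh-positive child with a type O, Rh-positive mother.
Ravi (type A, Rh-): no genotype consistent with that phenotype can produce a type-B Rh+ child with a type-O mother.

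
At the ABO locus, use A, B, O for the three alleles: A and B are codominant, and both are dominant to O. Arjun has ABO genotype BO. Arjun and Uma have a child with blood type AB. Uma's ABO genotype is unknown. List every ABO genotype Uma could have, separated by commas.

AA, AB, AO

For each candidate genotype of Uma, check whether crossing it with BO can produce every observed child phenotype.
  AA → possible child types {A, AB} ✓
  AB → possible child types {A, B, AB} ✓
  AO → possible child types {O, A, B, AB} ✓
  BB → possible child types {B} ✗
  BO → possible child types {O, B} ✗
  OO → possible child types {O, B} ✗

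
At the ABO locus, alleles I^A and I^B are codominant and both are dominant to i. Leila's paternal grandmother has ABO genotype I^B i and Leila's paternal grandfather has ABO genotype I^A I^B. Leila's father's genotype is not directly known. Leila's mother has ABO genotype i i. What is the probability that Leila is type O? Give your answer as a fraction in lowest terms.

Leila's father's ABO genotype from I^B i × I^A I^B: 1/4 I^A I^B, 1/4 I^A i, 1/4 I^B I^B, 1/4 I^B i.
Crossing each possibility with the mother i i and summing P(type O): 1/4·0 + 1/4·1/2 + 1/4·0 + 1/4·1/2 = 1/4.

1/4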